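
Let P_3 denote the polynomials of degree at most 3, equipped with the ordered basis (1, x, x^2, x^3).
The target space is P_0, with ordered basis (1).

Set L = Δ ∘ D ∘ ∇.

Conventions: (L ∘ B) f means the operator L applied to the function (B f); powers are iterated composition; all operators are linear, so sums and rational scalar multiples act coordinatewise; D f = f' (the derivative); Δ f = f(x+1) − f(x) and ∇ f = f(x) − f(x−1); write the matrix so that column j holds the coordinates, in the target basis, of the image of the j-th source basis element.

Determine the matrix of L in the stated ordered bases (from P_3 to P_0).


the matrix is [[0, 0, 0, 6]] (rows listed top to bottom)

image of 1: 0
image of x: 0
image of x^2: 0
image of x^3: 6
each image's coordinates form column j of the matrix


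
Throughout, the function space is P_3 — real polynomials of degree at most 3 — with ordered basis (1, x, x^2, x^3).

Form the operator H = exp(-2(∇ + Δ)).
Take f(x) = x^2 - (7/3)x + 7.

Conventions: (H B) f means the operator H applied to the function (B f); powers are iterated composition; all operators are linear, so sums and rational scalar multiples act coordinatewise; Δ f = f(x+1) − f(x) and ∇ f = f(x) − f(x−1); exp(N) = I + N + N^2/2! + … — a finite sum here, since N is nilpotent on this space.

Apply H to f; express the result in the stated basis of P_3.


order-1 term: -8x + 28/3
order-2 term: 16
the series for exp(-2(∇ + Δ)) f terminates at order 2
exp(-2(∇ + Δ)) f = x^2 - (31/3)x + 97/3

the result is g(x) = x^2 - (31/3)x + 97/3


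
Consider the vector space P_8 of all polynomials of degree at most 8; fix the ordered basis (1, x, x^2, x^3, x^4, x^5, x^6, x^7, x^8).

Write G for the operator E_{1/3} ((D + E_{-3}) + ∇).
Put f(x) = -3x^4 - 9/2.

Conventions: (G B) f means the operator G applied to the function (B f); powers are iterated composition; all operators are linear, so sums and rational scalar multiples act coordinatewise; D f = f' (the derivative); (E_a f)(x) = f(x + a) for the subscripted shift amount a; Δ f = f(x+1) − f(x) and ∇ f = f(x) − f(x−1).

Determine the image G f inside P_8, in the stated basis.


the image equals g(x) = -3x^4 + 8x^3 - 134x^2 + (1976/9)x - 8429/54

D f = -12x^3
E_{-3} f = -3x^4 + 36x^3 - 162x^2 + 324x - 495/2
(D + E_{-3}) f = -3x^4 + 24x^3 - 162x^2 + 324x - 495/2
∇ f = -12x^3 + 18x^2 - 12x + 3
((D + E_{-3}) + ∇) f = -3x^4 + 12x^3 - 144x^2 + 312x - 489/2
E_{1/3} ((D + E_{-3}) + ∇) f = -3x^4 + 8x^3 - 134x^2 + (1976/9)x - 8429/54


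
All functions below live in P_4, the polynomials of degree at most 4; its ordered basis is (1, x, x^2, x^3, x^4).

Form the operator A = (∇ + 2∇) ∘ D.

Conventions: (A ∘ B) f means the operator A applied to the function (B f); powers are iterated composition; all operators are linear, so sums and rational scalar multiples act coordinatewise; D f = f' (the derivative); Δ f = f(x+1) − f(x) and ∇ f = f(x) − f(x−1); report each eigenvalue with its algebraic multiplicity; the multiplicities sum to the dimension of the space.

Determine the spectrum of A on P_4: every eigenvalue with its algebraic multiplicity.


λ = 0 (multiplicity 5)

image of 1: 0
image of x: 0
image of x^2: 6
image of x^3: 18x - 9
image of x^4: 36x^2 - 36x + 12
the matrix is upper triangular; its diagonal is (0, 0, 0, 0, 0)
for a triangular matrix the eigenvalues are the diagonal entries, with algebraic multiplicity their repetition count


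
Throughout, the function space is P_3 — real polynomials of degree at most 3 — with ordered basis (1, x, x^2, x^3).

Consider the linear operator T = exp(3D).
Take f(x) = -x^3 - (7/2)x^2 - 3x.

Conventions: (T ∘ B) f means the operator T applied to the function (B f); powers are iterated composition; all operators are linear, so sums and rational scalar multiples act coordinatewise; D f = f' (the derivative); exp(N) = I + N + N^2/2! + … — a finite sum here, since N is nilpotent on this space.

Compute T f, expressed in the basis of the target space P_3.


order-1 term: -9x^2 - 21x - 9
order-2 term: -27x - 63/2
order-3 term: -27
the series for exp(3D) f terminates at order 3
exp(3D) f = -x^3 - (25/2)x^2 - 51x - 135/2

the result is g(x) = -x^3 - (25/2)x^2 - 51x - 135/2


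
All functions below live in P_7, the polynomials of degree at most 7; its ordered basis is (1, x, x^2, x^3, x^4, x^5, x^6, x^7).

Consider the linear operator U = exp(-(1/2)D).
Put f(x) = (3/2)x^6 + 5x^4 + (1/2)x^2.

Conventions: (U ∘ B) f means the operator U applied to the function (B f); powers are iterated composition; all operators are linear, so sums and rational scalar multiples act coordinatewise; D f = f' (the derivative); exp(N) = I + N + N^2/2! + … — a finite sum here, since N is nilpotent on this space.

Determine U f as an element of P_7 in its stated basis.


order-1 term: -(9/2)x^5 - 10x^3 - (1/2)x
order-2 term: (45/8)x^4 + (15/2)x^2 + 1/8
order-3 term: -(15/4)x^3 - (5/2)x
order-4 term: (45/32)x^2 + 5/16
order-5 term: -(9/32)x
order-6 term: 3/128
the series for exp(-(1/2)D) f terminates at order 6
exp(-(1/2)D) f = (3/2)x^6 - (9/2)x^5 + (85/8)x^4 - (55/4)x^3 + (301/32)x^2 - (105/32)x + 59/128

the result is g(x) = (3/2)x^6 - (9/2)x^5 + (85/8)x^4 - (55/4)x^3 + (301/32)x^2 - (105/32)x + 59/128


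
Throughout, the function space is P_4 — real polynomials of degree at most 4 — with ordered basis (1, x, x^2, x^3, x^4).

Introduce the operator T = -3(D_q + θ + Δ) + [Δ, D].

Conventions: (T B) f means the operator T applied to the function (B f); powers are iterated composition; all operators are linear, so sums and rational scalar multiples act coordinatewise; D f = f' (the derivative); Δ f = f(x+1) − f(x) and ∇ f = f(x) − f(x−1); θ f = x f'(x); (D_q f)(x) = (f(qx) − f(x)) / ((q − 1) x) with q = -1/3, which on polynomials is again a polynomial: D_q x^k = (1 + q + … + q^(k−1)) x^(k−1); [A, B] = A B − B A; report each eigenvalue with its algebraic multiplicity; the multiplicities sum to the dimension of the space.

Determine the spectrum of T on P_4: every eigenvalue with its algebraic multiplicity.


image of 1: 0
image of x: -3x - 6
image of x^2: -6x^2 - 8x - 3
image of x^3: -9x^3 - (34/3)x^2 - 9x - 3
image of x^4: -12x^4 - (128/9)x^3 - 18x^2 - 12x - 3
the matrix is upper triangular; its diagonal is (0, -3, -6, -9, -12)
for a triangular matrix the eigenvalues are the diagonal entries, with algebraic multiplicity their repetition count

λ = -12 (multiplicity 1), λ = -9 (multiplicity 1), λ = -6 (multiplicity 1), λ = -3 (multiplicity 1), λ = 0 (multiplicity 1)


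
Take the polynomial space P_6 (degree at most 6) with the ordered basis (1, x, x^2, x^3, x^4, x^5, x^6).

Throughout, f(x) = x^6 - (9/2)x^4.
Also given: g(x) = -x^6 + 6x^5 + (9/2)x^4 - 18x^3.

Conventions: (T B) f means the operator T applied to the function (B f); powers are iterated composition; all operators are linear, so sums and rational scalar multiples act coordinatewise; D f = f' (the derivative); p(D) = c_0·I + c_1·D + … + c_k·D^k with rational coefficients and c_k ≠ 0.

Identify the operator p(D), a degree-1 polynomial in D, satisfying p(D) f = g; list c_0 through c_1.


p(D) = -I + D, i.e. c_0 = -1, c_1 = 1

D^0 f = x^6 - (9/2)x^4
D^1 f = 6x^5 - 18x^3
matching coefficients of g against c_0 f + c_1 Df + … from the top degree down determines the c_i
solution: c_0 = -1, c_1 = 1


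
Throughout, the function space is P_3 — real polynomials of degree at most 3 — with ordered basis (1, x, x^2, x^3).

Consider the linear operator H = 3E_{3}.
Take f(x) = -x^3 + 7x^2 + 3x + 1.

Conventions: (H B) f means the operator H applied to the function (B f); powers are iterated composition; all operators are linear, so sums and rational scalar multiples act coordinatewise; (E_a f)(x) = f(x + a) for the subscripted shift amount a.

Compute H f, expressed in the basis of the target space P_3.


E_{3} f = -x^3 - 2x^2 + 18x + 46
(3E_{3}) f = -3x^3 - 6x^2 + 54x + 138

the result is g(x) = -3x^3 - 6x^2 + 54x + 138


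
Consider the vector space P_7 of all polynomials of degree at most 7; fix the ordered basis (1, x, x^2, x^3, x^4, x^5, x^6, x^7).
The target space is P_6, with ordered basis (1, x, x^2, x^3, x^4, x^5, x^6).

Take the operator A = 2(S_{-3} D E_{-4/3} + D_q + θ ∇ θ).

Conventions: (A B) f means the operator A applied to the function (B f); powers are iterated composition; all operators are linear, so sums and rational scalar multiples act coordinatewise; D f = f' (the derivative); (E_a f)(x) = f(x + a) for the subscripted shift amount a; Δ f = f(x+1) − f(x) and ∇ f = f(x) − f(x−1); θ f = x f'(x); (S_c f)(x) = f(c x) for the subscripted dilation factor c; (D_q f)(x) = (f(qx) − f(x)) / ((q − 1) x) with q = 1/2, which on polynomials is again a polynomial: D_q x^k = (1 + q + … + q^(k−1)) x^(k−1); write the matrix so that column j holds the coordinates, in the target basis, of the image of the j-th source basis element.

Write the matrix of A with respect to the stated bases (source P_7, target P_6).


the matrix is [[0, 4, -16/3, 32/3, -512/27, 2560/81, -4096/81, 57344/729]; [0, 0, -1, 30, -96, 2110/9, -4472/9, 26026/27]; [0, 0, 0, 187/2, -384, 1160, -2920, 19684/3]; [0, 0, 0, 0, -465/4, 1140, -5040, 16450]; [0, 0, 0, 0, 0, 8111/8, -7200, 32200]; [0, 0, 0, 0, 0, 0, -40833/16, 25746]; [0, 0, 0, 0, 0, 0, 0, 345535/32]] (rows listed top to bottom)

image of 1: 0
image of x: 4
image of x^2: -x - 16/3
image of x^3: (187/2)x^2 + 30x + 32/3
image of x^4: -(465/4)x^3 - 384x^2 - 96x - 512/27
image of x^5: (8111/8)x^4 + 1140x^3 + 1160x^2 + (2110/9)x + 2560/81
image of x^6: -(40833/16)x^5 - 7200x^4 - 5040x^3 - 2920x^2 - (4472/9)x - 4096/81
image of x^7: (345535/32)x^6 + 25746x^5 + 32200x^4 + 16450x^3 + (19684/3)x^2 + (26026/27)x + 57344/729
each image's coordinates form column j of the matrix


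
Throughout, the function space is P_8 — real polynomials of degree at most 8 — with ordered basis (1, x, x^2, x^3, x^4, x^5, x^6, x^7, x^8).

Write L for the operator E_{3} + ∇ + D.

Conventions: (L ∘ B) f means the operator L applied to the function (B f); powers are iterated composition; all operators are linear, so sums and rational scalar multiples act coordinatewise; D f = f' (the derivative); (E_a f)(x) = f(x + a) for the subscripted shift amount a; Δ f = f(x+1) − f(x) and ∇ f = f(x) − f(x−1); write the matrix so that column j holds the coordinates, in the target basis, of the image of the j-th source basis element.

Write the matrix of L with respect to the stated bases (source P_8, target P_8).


the matrix is [[1, 5, 8, 28, 80, 244, 728, 2188, 6560]; [0, 1, 10, 24, 112, 400, 1464, 5096, 17504]; [0, 0, 1, 15, 48, 280, 1200, 5124, 20384]; [0, 0, 0, 1, 20, 80, 560, 2800, 13664]; [0, 0, 0, 0, 1, 25, 120, 980, 5600]; [0, 0, 0, 0, 0, 1, 30, 168, 1568]; [0, 0, 0, 0, 0, 0, 1, 35, 224]; [0, 0, 0, 0, 0, 0, 0, 1, 40]; [0, 0, 0, 0, 0, 0, 0, 0, 1]] (rows listed top to bottom)

image of 1: 1
image of x: x + 5
image of x^2: x^2 + 10x + 8
image of x^3: x^3 + 15x^2 + 24x + 28
image of x^4: x^4 + 20x^3 + 48x^2 + 112x + 80
image of x^5: x^5 + 25x^4 + 80x^3 + 280x^2 + 400x + 244
image of x^6: x^6 + 30x^5 + 120x^4 + 560x^3 + 1200x^2 + 1464x + 728
image of x^7: x^7 + 35x^6 + 168x^5 + 980x^4 + 2800x^3 + 5124x^2 + 5096x + 2188
image of x^8: x^8 + 40x^7 + 224x^6 + 1568x^5 + 5600x^4 + 13664x^3 + 20384x^2 + 17504x + 6560
each image's coordinates form column j of the matrix


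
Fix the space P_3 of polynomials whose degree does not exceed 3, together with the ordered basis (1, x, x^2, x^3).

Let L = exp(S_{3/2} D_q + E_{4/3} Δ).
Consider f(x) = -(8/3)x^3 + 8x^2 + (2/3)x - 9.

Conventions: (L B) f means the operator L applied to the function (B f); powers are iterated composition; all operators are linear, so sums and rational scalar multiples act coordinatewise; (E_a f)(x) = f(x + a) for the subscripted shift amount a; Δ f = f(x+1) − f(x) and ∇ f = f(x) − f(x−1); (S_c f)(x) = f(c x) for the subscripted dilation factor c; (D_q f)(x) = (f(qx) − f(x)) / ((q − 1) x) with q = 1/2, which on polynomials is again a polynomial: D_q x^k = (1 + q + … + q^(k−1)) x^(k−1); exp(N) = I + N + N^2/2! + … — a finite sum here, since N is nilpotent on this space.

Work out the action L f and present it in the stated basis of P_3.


the result is g(x) = -(8/3)x^3 - (21/2)x^2 - (1631/48)x - 4417/72

order-1 term: -(37/2)x^2 + (14/3)x + 28/9
order-2 term: -(629/16)x - 117/4
order-3 term: -629/24
the series for exp(S_{3/2} D_q + E_{4/3} Δ) f terminates at order 3
exp(S_{3/2} D_q + E_{4/3} Δ) f = -(8/3)x^3 - (21/2)x^2 - (1631/48)x - 4417/72


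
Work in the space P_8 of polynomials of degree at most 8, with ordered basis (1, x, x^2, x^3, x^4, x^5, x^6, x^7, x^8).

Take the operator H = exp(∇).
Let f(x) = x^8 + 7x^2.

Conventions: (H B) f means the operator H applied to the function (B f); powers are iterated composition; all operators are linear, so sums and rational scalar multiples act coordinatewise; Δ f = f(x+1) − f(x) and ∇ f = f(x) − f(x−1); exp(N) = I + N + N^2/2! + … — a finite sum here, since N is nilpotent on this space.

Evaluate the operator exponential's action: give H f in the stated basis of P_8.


the image equals g(x) = x^8 + 8x^7 - 56x^5 + 70x^4 + 112x^3 - 245x^2 + 86x + 50

order-1 term: 8x^7 - 28x^6 + 56x^5 - 70x^4 + 56x^3 - 28x^2 + 22x - 8
order-2 term: 28x^6 - 168x^5 + 490x^4 - 840x^3 + 868x^2 - 504x + 134
order-3 term: 56x^5 - 420x^4 + 1400x^3 - 2520x^2 + 2408x - 966
order-4 term: 70x^4 - 560x^3 + 1820x^2 - 2800x + 1701
order-5 term: 56x^3 - 420x^2 + 1120x - 1050
order-6 term: 28x^2 - 168x + 266
order-7 term: 8x - 28
order-8 term: 1
the series for exp(∇) f terminates at order 8
exp(∇) f = x^8 + 8x^7 - 56x^5 + 70x^4 + 112x^3 - 245x^2 + 86x + 50


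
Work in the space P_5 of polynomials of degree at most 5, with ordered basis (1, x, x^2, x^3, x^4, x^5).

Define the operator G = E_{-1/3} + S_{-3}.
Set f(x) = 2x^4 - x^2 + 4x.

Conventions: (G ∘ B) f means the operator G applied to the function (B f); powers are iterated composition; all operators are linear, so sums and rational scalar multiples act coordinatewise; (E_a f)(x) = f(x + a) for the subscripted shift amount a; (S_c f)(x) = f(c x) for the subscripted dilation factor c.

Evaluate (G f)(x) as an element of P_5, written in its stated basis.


E_{-1/3} f = 2x^4 - (8/3)x^3 + (1/3)x^2 + (118/27)x - 115/81
S_{-3} f = 162x^4 - 9x^2 - 12x
(E_{-1/3} + S_{-3}) f = 164x^4 - (8/3)x^3 - (26/3)x^2 - (206/27)x - 115/81

the result is g(x) = 164x^4 - (8/3)x^3 - (26/3)x^2 - (206/27)x - 115/81


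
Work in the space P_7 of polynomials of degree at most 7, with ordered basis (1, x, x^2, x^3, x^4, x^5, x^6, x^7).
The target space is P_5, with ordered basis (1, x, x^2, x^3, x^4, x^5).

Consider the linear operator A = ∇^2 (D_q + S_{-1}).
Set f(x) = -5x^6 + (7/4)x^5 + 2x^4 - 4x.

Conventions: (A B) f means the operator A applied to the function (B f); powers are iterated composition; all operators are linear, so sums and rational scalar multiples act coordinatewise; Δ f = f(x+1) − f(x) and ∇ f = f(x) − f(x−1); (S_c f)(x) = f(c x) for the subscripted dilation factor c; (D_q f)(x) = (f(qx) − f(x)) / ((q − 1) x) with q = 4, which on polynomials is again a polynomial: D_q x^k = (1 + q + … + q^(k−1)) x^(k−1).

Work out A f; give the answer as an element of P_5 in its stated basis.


g(x) = -150x^4 - 135935x^3 + 415740x^2 - (980645/2)x + 211855

D_q f = -6825x^5 + (2387/4)x^4 + 170x^3 - 4
S_{-1} f = -5x^6 - (7/4)x^5 + 2x^4 + 4x
(D_q + S_{-1}) f = -5x^6 - (27307/4)x^5 + (2395/4)x^4 + 170x^3 + 4x - 4
∇ (D_q + S_{-1}) f = -30x^5 - (136235/4)x^4 + (141125/2)x^3 - 71275x^2 + (143955/4)x - 14493/2
∇ ∇ (D_q + S_{-1}) f = -150x^4 - 135935x^3 + 415740x^2 - (980645/2)x + 211855


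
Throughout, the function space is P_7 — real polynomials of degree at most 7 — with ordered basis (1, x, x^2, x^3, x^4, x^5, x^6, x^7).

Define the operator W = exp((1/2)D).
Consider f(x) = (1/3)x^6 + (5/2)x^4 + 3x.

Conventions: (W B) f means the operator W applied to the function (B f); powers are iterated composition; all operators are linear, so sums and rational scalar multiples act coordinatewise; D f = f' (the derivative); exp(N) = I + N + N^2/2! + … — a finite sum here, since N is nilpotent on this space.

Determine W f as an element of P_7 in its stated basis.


order-1 term: x^5 + 5x^3 + 3/2
order-2 term: (5/4)x^4 + (15/4)x^2
order-3 term: (5/6)x^3 + (5/4)x
order-4 term: (5/16)x^2 + 5/32
order-5 term: (1/16)x
order-6 term: 1/192
the series for exp((1/2)D) f terminates at order 6
exp((1/2)D) f = (1/3)x^6 + x^5 + (15/4)x^4 + (35/6)x^3 + (65/16)x^2 + (69/16)x + 319/192

g(x) = (1/3)x^6 + x^5 + (15/4)x^4 + (35/6)x^3 + (65/16)x^2 + (69/16)x + 319/192


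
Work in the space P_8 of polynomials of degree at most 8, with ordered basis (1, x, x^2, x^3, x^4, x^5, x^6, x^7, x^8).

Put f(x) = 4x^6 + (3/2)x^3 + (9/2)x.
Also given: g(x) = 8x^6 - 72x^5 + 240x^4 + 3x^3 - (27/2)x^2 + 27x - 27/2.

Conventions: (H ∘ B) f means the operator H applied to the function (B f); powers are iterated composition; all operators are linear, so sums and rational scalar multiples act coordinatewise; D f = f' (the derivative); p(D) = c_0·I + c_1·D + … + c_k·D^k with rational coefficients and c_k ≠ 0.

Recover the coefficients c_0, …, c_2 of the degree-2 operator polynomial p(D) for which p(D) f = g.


c_0 = 2, c_1 = -3, c_2 = 2

D^0 f = 4x^6 + (3/2)x^3 + (9/2)x
D^1 f = 24x^5 + (9/2)x^2 + 9/2
D^2 f = 120x^4 + 9x
matching coefficients of g against c_0 f + c_1 Df + … from the top degree down determines the c_i
solution: c_0 = 2, c_1 = -3, c_2 = 2


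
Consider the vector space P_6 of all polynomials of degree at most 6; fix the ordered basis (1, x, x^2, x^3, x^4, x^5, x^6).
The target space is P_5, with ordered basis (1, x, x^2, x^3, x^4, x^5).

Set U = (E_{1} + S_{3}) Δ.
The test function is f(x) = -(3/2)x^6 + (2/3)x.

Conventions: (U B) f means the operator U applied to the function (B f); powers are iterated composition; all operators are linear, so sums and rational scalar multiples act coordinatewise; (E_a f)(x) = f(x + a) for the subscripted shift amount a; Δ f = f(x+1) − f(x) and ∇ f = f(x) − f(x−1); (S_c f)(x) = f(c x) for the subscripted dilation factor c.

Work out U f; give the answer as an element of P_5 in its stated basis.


the image equals g(x) = -2196x^5 - 1890x^4 - 1020x^3 - 540x^2 - 306x - 284/3

Δ f = -9x^5 - (45/2)x^4 - 30x^3 - (45/2)x^2 - 9x - 5/6
E_{1} Δ f = -9x^5 - (135/2)x^4 - 210x^3 - (675/2)x^2 - 279x - 563/6
S_{3} Δ f = -2187x^5 - (3645/2)x^4 - 810x^3 - (405/2)x^2 - 27x - 5/6
(E_{1} + S_{3}) Δ f = -2196x^5 - 1890x^4 - 1020x^3 - 540x^2 - 306x - 284/3


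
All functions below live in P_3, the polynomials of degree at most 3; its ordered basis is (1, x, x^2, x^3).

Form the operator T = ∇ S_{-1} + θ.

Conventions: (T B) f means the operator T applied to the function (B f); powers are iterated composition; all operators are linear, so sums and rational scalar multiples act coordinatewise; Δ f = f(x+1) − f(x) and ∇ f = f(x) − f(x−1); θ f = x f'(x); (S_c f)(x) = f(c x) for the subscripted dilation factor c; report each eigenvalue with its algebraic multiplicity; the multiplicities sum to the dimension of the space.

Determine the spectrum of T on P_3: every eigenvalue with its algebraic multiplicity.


image of 1: 0
image of x: x - 1
image of x^2: 2x^2 + 2x - 1
image of x^3: 3x^3 - 3x^2 + 3x - 1
the matrix is upper triangular; its diagonal is (0, 1, 2, 3)
for a triangular matrix the eigenvalues are the diagonal entries, with algebraic multiplicity their repetition count

λ = 0 (multiplicity 1), λ = 1 (multiplicity 1), λ = 2 (multiplicity 1), λ = 3 (multiplicity 1)


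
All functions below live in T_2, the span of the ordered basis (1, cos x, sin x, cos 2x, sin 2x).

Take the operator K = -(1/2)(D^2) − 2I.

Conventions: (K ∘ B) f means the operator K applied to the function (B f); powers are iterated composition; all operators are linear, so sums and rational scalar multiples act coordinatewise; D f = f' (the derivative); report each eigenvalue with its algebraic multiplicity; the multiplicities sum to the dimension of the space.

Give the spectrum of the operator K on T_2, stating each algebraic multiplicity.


λ = -2 (multiplicity 1), λ = -3/2 (multiplicity 2), λ = 0 (multiplicity 2)

image of 1: -2
image of cos x: -(3/2)cos x
image of sin x: -(3/2)sin x
image of cos 2x: 0
image of sin 2x: 0
the matrix is diagonal; its diagonal is (-2, -3/2, -3/2, 0, 0)
for a triangular matrix the eigenvalues are the diagonal entries, with algebraic multiplicity their repetition count


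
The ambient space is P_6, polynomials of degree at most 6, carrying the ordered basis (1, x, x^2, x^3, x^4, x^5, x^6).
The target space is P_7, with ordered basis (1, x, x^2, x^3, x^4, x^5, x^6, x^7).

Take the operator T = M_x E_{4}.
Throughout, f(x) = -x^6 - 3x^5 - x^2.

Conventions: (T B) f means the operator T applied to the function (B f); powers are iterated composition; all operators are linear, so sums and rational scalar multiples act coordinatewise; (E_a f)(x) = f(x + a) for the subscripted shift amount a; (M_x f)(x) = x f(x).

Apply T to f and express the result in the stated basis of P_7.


the result is g(x) = -x^7 - 27x^6 - 300x^5 - 1760x^4 - 5761x^3 - 9992x^2 - 7184x

E_{4} f = -x^6 - 27x^5 - 300x^4 - 1760x^3 - 5761x^2 - 9992x - 7184
M_x E_{4} f = -x^7 - 27x^6 - 300x^5 - 1760x^4 - 5761x^3 - 9992x^2 - 7184x


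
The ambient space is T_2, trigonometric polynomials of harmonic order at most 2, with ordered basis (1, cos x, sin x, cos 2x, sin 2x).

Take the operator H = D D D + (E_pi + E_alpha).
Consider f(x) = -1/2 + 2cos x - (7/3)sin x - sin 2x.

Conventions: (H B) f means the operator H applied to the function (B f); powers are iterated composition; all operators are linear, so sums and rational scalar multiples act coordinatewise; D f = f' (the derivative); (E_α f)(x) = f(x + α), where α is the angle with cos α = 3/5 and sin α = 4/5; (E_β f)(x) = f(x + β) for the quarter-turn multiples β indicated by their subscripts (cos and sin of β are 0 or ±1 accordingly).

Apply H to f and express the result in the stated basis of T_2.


the image equals g(x) = -1 - (1/3)cos x + (4/3)sin x + (176/25)cos 2x - (18/25)sin 2x

D f = -(7/3)cos x - 2sin x - 2cos 2x
D D f = -2cos x + (7/3)sin x + 4sin 2x
D D D f = (7/3)cos x + 2sin x + 8cos 2x
E_pi f = -1/2 - 2cos x + (7/3)sin x - sin 2x
E_alpha f = -1/2 - (2/3)cos x - 3sin x - (24/25)cos 2x + (7/25)sin 2x
(E_pi + E_alpha) f = -1 - (8/3)cos x - (2/3)sin x - (24/25)cos 2x - (18/25)sin 2x
(D D D + (E_pi + E_alpha)) f = -1 - (1/3)cos x + (4/3)sin x + (176/25)cos 2x - (18/25)sin 2x


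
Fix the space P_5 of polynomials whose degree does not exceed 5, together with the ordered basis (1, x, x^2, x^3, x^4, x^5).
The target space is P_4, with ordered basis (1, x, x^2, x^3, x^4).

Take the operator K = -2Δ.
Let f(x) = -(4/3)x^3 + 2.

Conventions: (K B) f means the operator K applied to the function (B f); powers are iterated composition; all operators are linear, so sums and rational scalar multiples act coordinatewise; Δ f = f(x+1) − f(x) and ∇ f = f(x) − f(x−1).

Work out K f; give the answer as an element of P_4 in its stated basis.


Δ f = -4x^2 - 4x - 4/3
(-2Δ) f = 8x^2 + 8x + 8/3

the image equals g(x) = 8x^2 + 8x + 8/3


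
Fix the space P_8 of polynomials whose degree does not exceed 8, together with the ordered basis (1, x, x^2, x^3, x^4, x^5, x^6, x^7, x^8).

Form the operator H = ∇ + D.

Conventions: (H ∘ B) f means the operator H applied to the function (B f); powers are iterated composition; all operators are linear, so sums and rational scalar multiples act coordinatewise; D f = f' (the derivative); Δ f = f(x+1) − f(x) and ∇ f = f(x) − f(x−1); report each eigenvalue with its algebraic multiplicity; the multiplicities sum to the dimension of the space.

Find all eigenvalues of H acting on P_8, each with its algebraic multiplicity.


image of 1: 0
image of x: 2
image of x^2: 4x - 1
image of x^3: 6x^2 - 3x + 1
image of x^4: 8x^3 - 6x^2 + 4x - 1
image of x^5: 10x^4 - 10x^3 + 10x^2 - 5x + 1
image of x^6: 12x^5 - 15x^4 + 20x^3 - 15x^2 + 6x - 1
image of x^7: 14x^6 - 21x^5 + 35x^4 - 35x^3 + 21x^2 - 7x + 1
image of x^8: 16x^7 - 28x^6 + 56x^5 - 70x^4 + 56x^3 - 28x^2 + 8x - 1
the matrix is upper triangular; its diagonal is (0, 0, 0, 0, 0, 0, 0, 0, 0)
for a triangular matrix the eigenvalues are the diagonal entries, with algebraic multiplicity their repetition count

λ = 0 (multiplicity 9)


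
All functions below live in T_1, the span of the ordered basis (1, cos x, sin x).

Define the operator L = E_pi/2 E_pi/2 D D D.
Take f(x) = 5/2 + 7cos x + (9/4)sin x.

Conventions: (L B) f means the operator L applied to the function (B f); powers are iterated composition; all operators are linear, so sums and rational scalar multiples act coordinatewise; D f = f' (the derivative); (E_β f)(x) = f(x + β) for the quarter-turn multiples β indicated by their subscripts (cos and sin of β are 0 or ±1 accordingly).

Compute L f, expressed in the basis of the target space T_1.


D f = (9/4)cos x - 7sin x
D D f = -7cos x - (9/4)sin x
D D D f = -(9/4)cos x + 7sin x
E_pi/2 D D D f = 7cos x + (9/4)sin x
E_pi/2 (E_pi/2 D D) D f = (9/4)cos x - 7sin x

the image equals g(x) = (9/4)cos x - 7sin x


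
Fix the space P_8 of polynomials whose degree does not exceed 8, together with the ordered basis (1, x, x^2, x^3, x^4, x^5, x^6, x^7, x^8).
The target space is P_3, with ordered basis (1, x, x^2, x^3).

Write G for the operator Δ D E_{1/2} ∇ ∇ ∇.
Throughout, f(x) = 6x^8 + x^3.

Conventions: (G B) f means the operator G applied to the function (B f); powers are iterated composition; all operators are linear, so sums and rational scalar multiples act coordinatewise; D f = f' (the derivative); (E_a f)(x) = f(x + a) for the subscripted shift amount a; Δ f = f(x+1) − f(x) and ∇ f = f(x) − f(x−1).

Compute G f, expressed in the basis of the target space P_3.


the result is g(x) = 40320x^3 - 60480x^2 + 70560x - 25200

∇ f = 48x^7 - 168x^6 + 336x^5 - 420x^4 + 336x^3 - 165x^2 + 45x - 5
∇ ∇ f = 336x^6 - 2016x^5 + 5880x^4 - 10080x^3 + 10416x^2 - 6042x + 1518
∇ ∇ ∇ f = 2016x^5 - 15120x^4 + 50400x^3 - 90720x^2 + 86688x - 34770
E_{1/2} (∇ ∇ ∇) f = 2016x^5 - 10080x^4 + 25200x^3 - 35280x^2 + 26838x - 8688
D E_{1/2} (∇ ∇ ∇) f = 10080x^4 - 40320x^3 + 75600x^2 - 70560x + 26838
Δ D E_{1/2} (∇ ∇ ∇) f = 40320x^3 - 60480x^2 + 70560x - 25200


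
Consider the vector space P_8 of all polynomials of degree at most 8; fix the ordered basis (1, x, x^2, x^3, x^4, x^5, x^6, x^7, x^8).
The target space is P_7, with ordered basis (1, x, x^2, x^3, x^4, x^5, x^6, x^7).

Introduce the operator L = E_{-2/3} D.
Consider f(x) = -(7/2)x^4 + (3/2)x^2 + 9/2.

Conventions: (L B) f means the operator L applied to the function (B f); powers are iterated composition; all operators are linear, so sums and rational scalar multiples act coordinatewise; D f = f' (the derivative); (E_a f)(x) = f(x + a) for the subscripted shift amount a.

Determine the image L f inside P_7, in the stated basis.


the image equals g(x) = -14x^3 + 28x^2 - (47/3)x + 58/27

D f = -14x^3 + 3x
E_{-2/3} D f = -14x^3 + 28x^2 - (47/3)x + 58/27


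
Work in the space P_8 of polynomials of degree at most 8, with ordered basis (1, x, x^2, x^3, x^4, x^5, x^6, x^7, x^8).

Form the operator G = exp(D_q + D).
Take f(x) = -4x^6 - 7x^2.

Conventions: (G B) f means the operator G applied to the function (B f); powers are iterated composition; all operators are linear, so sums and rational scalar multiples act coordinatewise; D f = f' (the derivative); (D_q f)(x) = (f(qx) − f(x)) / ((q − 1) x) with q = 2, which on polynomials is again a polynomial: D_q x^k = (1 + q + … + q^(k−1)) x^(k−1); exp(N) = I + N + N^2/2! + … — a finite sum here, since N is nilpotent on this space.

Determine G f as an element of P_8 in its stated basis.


g(x) = -4x^6 - 276x^5 - 4968x^4 - 31464x^3 - 78667x^2 - 78695x - 26255

order-1 term: -276x^5 - 35x
order-2 term: -4968x^4 - 35
order-3 term: -31464x^3
order-4 term: -78660x^2
order-5 term: -78660x
order-6 term: -26220
the series for exp(D_q + D) f terminates at order 6
exp(D_q + D) f = -4x^6 - 276x^5 - 4968x^4 - 31464x^3 - 78667x^2 - 78695x - 26255


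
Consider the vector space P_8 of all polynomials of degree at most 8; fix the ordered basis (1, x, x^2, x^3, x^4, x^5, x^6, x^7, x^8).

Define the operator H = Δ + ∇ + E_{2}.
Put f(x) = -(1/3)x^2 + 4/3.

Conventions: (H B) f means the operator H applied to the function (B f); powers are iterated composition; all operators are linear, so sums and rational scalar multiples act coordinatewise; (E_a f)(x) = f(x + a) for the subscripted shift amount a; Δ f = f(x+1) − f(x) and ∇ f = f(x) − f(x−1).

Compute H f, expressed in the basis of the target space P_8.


the result is g(x) = -(1/3)x^2 - (8/3)x

Δ f = -(2/3)x - 1/3
∇ f = -(2/3)x + 1/3
E_{2} f = -(1/3)x^2 - (4/3)x
(Δ + ∇ + E_{2}) f = -(1/3)x^2 - (8/3)x


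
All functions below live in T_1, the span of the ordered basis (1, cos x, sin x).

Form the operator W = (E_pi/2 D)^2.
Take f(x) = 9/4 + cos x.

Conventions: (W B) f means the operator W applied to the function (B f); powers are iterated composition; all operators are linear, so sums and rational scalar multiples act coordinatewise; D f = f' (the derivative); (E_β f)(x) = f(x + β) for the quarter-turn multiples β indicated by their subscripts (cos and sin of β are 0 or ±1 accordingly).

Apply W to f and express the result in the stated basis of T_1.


g(x) = cos x

D f = -sin x
E_pi/2 D f = -cos x
D (E_pi/2 D) f = sin x
E_pi/2 D (E_pi/2 D) f = cos x


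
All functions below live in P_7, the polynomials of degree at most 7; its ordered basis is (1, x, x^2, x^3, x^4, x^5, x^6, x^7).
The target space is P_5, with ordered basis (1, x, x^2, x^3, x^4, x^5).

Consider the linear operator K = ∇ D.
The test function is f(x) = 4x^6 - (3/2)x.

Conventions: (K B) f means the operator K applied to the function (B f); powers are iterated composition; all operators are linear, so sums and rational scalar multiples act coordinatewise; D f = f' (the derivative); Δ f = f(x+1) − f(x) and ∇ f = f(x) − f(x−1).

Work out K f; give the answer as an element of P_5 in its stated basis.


the image equals g(x) = 120x^4 - 240x^3 + 240x^2 - 120x + 24

D f = 24x^5 - 3/2
∇ D f = 120x^4 - 240x^3 + 240x^2 - 120x + 24


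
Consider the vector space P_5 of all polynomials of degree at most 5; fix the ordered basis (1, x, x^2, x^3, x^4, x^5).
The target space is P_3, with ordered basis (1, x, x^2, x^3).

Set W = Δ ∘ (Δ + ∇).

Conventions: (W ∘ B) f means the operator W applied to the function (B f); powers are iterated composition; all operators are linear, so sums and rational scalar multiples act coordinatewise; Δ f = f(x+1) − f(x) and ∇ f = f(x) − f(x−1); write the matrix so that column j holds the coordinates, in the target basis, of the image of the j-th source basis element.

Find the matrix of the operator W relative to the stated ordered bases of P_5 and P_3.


image of 1: 0
image of x: 0
image of x^2: 4
image of x^3: 12x + 6
image of x^4: 24x^2 + 24x + 16
image of x^5: 40x^3 + 60x^2 + 80x + 30
each image's coordinates form column j of the matrix

the matrix is [[0, 0, 4, 6, 16, 30]; [0, 0, 0, 12, 24, 80]; [0, 0, 0, 0, 24, 60]; [0, 0, 0, 0, 0, 40]] (rows listed top to bottom)


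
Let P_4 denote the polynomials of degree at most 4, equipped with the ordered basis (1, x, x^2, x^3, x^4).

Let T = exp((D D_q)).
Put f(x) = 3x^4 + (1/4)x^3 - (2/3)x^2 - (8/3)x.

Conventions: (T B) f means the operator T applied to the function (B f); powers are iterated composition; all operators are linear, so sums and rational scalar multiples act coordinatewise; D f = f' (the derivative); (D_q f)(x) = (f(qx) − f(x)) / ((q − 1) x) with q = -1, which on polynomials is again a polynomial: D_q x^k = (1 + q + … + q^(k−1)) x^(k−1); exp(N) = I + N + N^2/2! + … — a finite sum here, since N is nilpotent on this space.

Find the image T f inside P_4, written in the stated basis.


order-1 term: (1/2)x
the series for exp((D D_q)) f terminates at order 1
exp((D D_q)) f = 3x^4 + (1/4)x^3 - (2/3)x^2 - (13/6)x

the image equals g(x) = 3x^4 + (1/4)x^3 - (2/3)x^2 - (13/6)x


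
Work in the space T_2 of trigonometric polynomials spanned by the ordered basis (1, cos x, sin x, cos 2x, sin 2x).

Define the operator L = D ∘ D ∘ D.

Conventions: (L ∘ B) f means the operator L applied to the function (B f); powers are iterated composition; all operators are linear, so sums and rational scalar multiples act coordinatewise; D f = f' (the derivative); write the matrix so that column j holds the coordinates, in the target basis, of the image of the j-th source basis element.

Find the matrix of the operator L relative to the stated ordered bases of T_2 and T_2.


image of 1: 0
image of cos x: sin x
image of sin x: -cos x
image of cos 2x: 8sin 2x
image of sin 2x: -8cos 2x
each image's coordinates form column j of the matrix

the matrix is [[0, 0, 0, 0, 0]; [0, 0, -1, 0, 0]; [0, 1, 0, 0, 0]; [0, 0, 0, 0, -8]; [0, 0, 0, 8, 0]] (rows listed top to bottom)


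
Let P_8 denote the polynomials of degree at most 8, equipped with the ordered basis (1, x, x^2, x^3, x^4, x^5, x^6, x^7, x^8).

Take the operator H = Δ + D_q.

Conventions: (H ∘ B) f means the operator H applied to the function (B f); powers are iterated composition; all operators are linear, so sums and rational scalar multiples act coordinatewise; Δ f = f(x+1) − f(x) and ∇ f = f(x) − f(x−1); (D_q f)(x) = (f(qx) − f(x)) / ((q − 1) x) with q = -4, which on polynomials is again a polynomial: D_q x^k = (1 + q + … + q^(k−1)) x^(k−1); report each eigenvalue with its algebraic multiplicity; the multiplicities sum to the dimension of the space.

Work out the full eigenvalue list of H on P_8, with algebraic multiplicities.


λ = 0 (multiplicity 9)

image of 1: 0
image of x: 2
image of x^2: -x + 1
image of x^3: 16x^2 + 3x + 1
image of x^4: -47x^3 + 6x^2 + 4x + 1
image of x^5: 210x^4 + 10x^3 + 10x^2 + 5x + 1
image of x^6: -813x^5 + 15x^4 + 20x^3 + 15x^2 + 6x + 1
image of x^7: 3284x^6 + 21x^5 + 35x^4 + 35x^3 + 21x^2 + 7x + 1
image of x^8: -13099x^7 + 28x^6 + 56x^5 + 70x^4 + 56x^3 + 28x^2 + 8x + 1
the matrix is upper triangular; its diagonal is (0, 0, 0, 0, 0, 0, 0, 0, 0)
for a triangular matrix the eigenvalues are the diagonal entries, with algebraic multiplicity their repetition count


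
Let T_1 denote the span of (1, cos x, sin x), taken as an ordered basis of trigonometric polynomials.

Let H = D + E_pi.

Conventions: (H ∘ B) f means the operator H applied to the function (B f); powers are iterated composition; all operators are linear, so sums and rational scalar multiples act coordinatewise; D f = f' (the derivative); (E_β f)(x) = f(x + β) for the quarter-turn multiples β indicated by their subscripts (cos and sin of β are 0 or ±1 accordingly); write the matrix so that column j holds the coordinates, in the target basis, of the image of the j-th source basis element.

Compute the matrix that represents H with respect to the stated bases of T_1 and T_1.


image of 1: 1
image of cos x: -cos x - sin x
image of sin x: cos x - sin x
each image's coordinates form column j of the matrix

the matrix is [[1, 0, 0]; [0, -1, 1]; [0, -1, -1]] (rows listed top to bottom)


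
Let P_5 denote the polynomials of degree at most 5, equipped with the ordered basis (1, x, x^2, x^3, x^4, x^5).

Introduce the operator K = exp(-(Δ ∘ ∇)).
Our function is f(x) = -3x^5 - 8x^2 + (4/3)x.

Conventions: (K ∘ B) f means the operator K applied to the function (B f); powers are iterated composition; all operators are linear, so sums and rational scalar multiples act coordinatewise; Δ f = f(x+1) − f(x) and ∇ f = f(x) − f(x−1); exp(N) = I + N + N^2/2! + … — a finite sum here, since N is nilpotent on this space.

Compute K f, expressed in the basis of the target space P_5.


the image equals g(x) = -3x^5 + 60x^3 - 8x^2 - (446/3)x + 16

order-1 term: 60x^3 + 30x + 16
order-2 term: -180x
the series for exp(-(Δ ∘ ∇)) f terminates at order 2
exp(-(Δ ∘ ∇)) f = -3x^5 + 60x^3 - 8x^2 - (446/3)x + 16


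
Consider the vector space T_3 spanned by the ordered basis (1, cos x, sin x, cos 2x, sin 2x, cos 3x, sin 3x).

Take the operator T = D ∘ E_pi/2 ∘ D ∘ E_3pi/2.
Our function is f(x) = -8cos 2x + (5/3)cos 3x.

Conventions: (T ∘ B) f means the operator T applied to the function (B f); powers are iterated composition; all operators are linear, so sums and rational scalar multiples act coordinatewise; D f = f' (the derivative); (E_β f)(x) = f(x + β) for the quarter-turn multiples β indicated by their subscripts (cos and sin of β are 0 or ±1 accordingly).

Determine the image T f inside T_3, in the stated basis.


E_3pi/2 f = 8cos 2x - (5/3)sin 3x
D E_3pi/2 f = -16sin 2x - 5cos 3x
E_pi/2 D E_3pi/2 f = 16sin 2x - 5sin 3x
D E_pi/2 D E_3pi/2 f = 32cos 2x - 15cos 3x

the image equals g(x) = 32cos 2x - 15cos 3x


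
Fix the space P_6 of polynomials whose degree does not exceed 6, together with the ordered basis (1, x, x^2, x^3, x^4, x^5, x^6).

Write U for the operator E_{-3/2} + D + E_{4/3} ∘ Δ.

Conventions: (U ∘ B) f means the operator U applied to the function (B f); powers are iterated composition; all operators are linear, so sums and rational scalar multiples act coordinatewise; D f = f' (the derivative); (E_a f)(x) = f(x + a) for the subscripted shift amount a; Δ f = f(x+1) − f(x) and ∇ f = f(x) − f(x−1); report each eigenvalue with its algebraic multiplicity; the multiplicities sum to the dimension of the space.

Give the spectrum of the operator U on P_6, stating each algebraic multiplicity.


λ = 1 (multiplicity 7)

image of 1: 1
image of x: x + 1/2
image of x^2: x^2 + x + 71/12
image of x^3: x^3 + (3/2)x^2 + (71/4)x + 167/24
image of x^4: x^4 + 2x^3 + (71/2)x^2 + (167/6)x + 13627/432
image of x^5: x^5 + (5/2)x^4 + (355/6)x^3 + (835/12)x^2 + (68135/432)x + 148669/2592
image of x^6: x^6 + 3x^5 + (355/4)x^4 + (835/6)x^3 + (68135/144)x^2 + (148669/432)x + 866537/5184
the matrix is upper triangular; its diagonal is (1, 1, 1, 1, 1, 1, 1)
for a triangular matrix the eigenvalues are the diagonal entries, with algebraic multiplicity their repetition count


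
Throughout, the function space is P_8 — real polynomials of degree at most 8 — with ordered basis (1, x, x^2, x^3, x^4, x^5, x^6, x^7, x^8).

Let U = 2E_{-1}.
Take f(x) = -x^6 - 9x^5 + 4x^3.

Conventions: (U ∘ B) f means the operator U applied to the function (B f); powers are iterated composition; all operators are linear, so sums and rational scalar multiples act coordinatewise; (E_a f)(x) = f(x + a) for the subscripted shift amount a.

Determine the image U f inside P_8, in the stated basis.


the result is g(x) = -2x^6 - 6x^5 + 60x^4 - 132x^3 + 126x^2 - 54x + 8

E_{-1} f = -x^6 - 3x^5 + 30x^4 - 66x^3 + 63x^2 - 27x + 4
(2E_{-1}) f = -2x^6 - 6x^5 + 60x^4 - 132x^3 + 126x^2 - 54x + 8


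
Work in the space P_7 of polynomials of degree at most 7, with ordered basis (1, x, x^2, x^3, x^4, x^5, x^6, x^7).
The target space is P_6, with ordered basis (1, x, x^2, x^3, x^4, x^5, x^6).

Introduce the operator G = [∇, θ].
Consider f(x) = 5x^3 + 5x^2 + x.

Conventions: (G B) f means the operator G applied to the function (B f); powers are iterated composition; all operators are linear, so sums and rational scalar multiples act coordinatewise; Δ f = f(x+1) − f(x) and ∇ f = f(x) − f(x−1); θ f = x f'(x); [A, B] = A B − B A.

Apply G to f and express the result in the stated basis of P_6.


θ f = 15x^3 + 10x^2 + x
∇ θ f = 45x^2 - 25x + 6
∇ f = 15x^2 - 5x + 1
θ ∇ f = 30x^2 - 5x
[∇, θ] f = 15x^2 - 20x + 6

g(x) = 15x^2 - 20x + 6


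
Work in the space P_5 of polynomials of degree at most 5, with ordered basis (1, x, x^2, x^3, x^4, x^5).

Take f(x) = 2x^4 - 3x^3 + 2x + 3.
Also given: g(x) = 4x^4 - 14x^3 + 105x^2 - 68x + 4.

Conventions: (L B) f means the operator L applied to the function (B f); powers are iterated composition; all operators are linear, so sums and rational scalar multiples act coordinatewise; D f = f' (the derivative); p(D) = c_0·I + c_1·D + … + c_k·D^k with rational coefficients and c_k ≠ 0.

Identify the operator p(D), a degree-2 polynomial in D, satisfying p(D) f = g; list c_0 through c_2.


D^0 f = 2x^4 - 3x^3 + 2x + 3
D^1 f = 8x^3 - 9x^2 + 2
D^2 f = 24x^2 - 18x
matching coefficients of g against c_0 f + c_1 Df + … from the top degree down determines the c_i
solution: c_0 = 2, c_1 = -1, c_2 = 4

c_0 = 2, c_1 = -1, c_2 = 4
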